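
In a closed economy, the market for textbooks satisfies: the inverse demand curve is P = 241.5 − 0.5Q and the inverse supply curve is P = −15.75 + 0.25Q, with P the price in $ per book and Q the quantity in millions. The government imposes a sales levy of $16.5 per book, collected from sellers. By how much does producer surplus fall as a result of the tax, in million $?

Inverting to Q(P) form: Qd = 483 − 2P; Qs = 4P + 63.
Without the tax, 483 − 2P = 4P + 63 gives 6P = 420, so P* = $70 and Q* = 343.
With the tax collected from sellers, supply shifts: Qs = 4(P − 16.5) + 63.
Solving gives Q = 321 with buyers paying $81 and sellers receiving $64.5 (the $16.5 wedge).
ΔPS is the trapezoid between Q = 321 and Q = 343 of height $5.5: ½ · (343 + 321) · 5.5 = $1826.

Producer surplus falls by $1826 million.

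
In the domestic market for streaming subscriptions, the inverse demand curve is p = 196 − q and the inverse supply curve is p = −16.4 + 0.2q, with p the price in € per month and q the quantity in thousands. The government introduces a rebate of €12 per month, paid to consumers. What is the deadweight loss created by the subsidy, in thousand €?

Deadweight loss = €60 thousand.

Inverting to q(p) form: qd = 196 − p; qs = 5p + 82.
Before the subsidy: set 196 − p = 5p + 82 → p* = €19, q* = 177.
With a per-unit subsidy paid to consumers, each effectively pays p − 12, so demand becomes qd = 196 − (p − 12).
New equilibrium: consumers pay €9, sellers receive €21, q = 187. (Wedge: pb − ps = −12.)
Quantity rises by |ΔQ| = |177 − 187| = 10.
DWL = ½ · t · |ΔQ| = ½ · 12 · 10 = €60.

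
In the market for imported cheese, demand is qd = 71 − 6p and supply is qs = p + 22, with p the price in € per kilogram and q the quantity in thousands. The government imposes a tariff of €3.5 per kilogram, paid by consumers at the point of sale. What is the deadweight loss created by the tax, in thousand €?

Without the tax, 71 − 6p = p + 22 gives 7p = 49, so p* = €7 and q* = 29.
With the tax collected from consumers, demand (in seller-price terms) shifts: qd = 71 − 6(p + 3.5).
New equilibrium: consumers pay €7.5, suppliers receive €4, q = 26. (Wedge: pb − ps = 3.5.)
Quantity falls by |ΔQ| = |29 − 26| = 3.
DWL = ½ · t · |ΔQ| = ½ · 3.5 · 3 = €5.25.

Deadweight loss = €5.25 thousand.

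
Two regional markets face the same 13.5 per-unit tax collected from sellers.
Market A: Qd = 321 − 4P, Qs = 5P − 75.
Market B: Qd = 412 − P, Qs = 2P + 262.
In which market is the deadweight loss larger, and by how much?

Market A, by 141.75.

Market A: pre-tax P* = 44, Q* = 145; post-tax Q = 115; deadweight loss = 202.5.
Market B: pre-tax P* = 50, Q* = 362; post-tax Q = 353; deadweight loss = 60.75.
Difference: 202.5 vs 60.75 → market A is larger by 141.75.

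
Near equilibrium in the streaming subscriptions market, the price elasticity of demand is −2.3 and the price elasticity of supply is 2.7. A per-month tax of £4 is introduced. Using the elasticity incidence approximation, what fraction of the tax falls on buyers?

Incidence ratio: buyers' share ≈ εs / (εs + |εd|) = 2.7 / (2.7 + 2.3) = 0.54.
Supply is the more elastic side, so buyers bear the larger share.

Buyers' share ≈ 0.54.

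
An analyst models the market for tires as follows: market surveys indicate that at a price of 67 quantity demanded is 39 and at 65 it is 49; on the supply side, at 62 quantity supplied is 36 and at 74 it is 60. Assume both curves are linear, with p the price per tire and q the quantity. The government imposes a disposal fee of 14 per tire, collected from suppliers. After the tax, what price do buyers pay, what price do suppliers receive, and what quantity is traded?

Demand slope: (49 − 39)/(65 − 67) = -5, so qd = 374 − 5p.
Supply slope: (60 − 36)/(74 − 62) = 2, so qs = 2p − 88.
Without the tax, 374 − 5p = 2p − 88 gives 7p = 462, so p* = 66 and q* = 44.
With the tax collected from suppliers, supply shifts: qs = 2(p − 14) − 88.
New equilibrium: buyers pay 70, suppliers receive 56, q = 24. (Wedge: pb − ps = 14.)
The less price-elastic side of the market bears the larger share of a per-unit tax.

Buyers pay 70; suppliers receive 56; quantity = 24.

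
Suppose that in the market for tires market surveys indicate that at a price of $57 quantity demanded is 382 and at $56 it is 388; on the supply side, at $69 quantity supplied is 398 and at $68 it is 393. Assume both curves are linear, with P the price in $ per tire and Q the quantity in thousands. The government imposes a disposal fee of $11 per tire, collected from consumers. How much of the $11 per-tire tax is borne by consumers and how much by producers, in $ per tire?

Demand slope: (388 − 382)/(56 − 57) = -6, so Qd = 724 − 6P.
Supply slope: (393 − 398)/(68 − 69) = 5, so Qs = 5P + 53.
Without the tax, 724 − 6P = 5P + 53 gives 11P = 671, so P* = $61 and Q* = 358.
With the tax collected from consumers, demand (in seller-price terms) shifts: Qd = 724 − 6(P + 11).
Solving gives Q = 328 with consumers paying $66 and producers receiving $55 (the $11 wedge).
Burden on consumers: $5; on producers: $6. (They sum to $11.)
The less price-elastic side of the market bears the larger share of a per-unit tax.

Consumers bear $5 per tire; producers bear $6 per tire.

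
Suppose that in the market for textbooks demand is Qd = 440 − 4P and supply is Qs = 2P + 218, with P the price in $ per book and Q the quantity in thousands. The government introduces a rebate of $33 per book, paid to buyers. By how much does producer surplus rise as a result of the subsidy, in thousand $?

Without the subsidy, 440 − 4P = 2P + 218 gives 6P = 222, so P* = $37 and Q* = 292.
With a per-unit subsidy paid to buyers, each effectively pays P − 33, so demand becomes Qd = 440 − 4(P − 33).
Solving gives Q = 336 with buyers paying $26 and producers receiving $59 (the $33 wedge).
ΔPS is the trapezoid between Q = 336 and Q = 292 of height $22: ½ · (292 + 336) · 22 = $6908.

Producer surplus rises by $6908 thousand.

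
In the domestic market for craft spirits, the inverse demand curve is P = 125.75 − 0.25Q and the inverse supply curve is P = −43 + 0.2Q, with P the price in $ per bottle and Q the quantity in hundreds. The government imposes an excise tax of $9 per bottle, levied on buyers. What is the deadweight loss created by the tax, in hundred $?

Inverting to Q(P) form: Qd = 503 − 4P; Qs = 5P + 215.
Before the tax: set 503 − 4P = 5P + 215 → P* = $32, Q* = 375.
With the tax collected from buyers, demand (in seller-price terms) shifts: Qd = 503 − 4(P + 9).
New equilibrium: buyers pay $37, suppliers receive $28, Q = 355. (Wedge: Pb − Ps = 9.)
Quantity falls by |ΔQ| = |375 − 355| = 20.
DWL = ½ · t · |ΔQ| = ½ · 9 · 20 = $90.

Deadweight loss = $90 hundred.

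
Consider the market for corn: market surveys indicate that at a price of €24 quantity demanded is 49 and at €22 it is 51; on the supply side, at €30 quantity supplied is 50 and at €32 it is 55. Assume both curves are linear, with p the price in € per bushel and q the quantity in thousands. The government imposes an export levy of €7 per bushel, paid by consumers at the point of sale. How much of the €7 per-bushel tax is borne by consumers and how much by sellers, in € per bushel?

Consumers bear €5 per bushel; sellers bear €2 per bushel.

Demand slope: (51 − 49)/(22 − 24) = -1, so qd = 73 − p.
Supply slope: (55 − 50)/(32 − 30) = 2.5, so qs = 2.5p − 25.
Before the tax: set 73 − p = 2.5p − 25 → p* = €28, q* = 45.
With the tax collected from consumers, demand (in seller-price terms) shifts: qd = 73 − (p + 7).
New equilibrium: consumers pay €33, sellers receive €26, q = 40. (Wedge: pb − ps = 7.)
Burden on consumers: €5; on sellers: €2. (They sum to €7.)
The less price-elastic side of the market bears the larger share of a per-unit tax.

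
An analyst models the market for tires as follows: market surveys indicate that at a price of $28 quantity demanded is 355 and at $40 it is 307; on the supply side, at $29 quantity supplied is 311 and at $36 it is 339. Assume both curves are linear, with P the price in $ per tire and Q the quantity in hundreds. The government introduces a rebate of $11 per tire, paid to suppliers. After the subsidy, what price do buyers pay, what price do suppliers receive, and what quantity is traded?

Demand slope: (307 − 355)/(40 − 28) = -4, so Qd = 467 − 4P.
Supply slope: (339 − 311)/(36 − 29) = 4, so Qs = 4P + 195.
Before the subsidy: set 467 − 4P = 4P + 195 → P* = $34, Q* = 331.
With a per-unit subsidy paid to suppliers, each receives P + 11 per unit sold, so supply becomes Qs = 4(P + 11) + 195.
Solving gives Q = 353 with buyers paying $28.5 and suppliers receiving $39.5 (the $11 wedge).

Buyers pay $28.5; suppliers receive $39.5; quantity = 353.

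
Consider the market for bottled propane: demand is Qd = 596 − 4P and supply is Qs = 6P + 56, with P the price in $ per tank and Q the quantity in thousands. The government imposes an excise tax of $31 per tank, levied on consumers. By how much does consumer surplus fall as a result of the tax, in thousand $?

Without the tax, 596 − 4P = 6P + 56 gives 10P = 540, so P* = $54 and Q* = 380.
With the tax collected from consumers, demand (in seller-price terms) shifts: Qd = 596 − 4(P + 31).
New equilibrium: consumers pay $72.6, suppliers receive $41.6, Q = 305.6. (Wedge: Pb − Ps = 31.)
ΔCS is the trapezoid between Q = 305.6 and Q = 380 of height $18.6: ½ · (380 + 305.6) · 18.6 = $6376.08.

Consumer surplus falls by $6376.08 thousand.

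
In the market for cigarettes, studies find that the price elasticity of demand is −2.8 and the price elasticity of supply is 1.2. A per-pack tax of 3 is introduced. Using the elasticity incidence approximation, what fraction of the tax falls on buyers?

Incidence ratio: buyers' share ≈ εs / (εs + |εd|) = 1.2 / (1.2 + 2.8) = 0.3.
Supply is the less elastic side, so buyers bear the smaller share.

Buyers' share ≈ 0.3.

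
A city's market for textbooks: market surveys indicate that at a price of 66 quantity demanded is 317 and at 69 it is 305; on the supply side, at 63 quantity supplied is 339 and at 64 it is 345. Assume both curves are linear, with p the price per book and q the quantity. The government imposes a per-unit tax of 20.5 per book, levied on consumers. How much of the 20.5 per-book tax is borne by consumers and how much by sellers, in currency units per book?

Consumers bear 12.3 per book; sellers bear 8.2 per book.

Demand slope: (305 − 317)/(69 − 66) = -4, so qd = 581 − 4p.
Supply slope: (345 − 339)/(64 − 63) = 6, so qs = 6p − 39.
Before the tax: set 581 − 4p = 6p − 39 → p* = 62, q* = 333.
With the tax collected from consumers, demand (in seller-price terms) shifts: qd = 581 − 4(p + 20.5).
Solving gives q = 283.8 with consumers paying 74.3 and sellers receiving 53.8 (the 20.5 wedge).
Burden on consumers: 12.3; on sellers: 8.2. (They sum to 20.5.)
The less price-elastic side of the market bears the larger share of a per-unit tax.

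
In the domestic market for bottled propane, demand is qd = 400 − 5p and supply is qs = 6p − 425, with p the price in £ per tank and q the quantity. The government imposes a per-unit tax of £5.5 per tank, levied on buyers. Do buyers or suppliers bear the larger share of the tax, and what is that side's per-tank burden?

Buyers bear the larger share: £3 per tank.

Without the tax, 400 − 5p = 6p − 425 gives 11p = 825, so p* = £75 and q* = 25.
With the tax collected from buyers, demand (in seller-price terms) shifts: qd = 400 − 5(p + 5.5).
New equilibrium: buyers pay £78, suppliers receive £72.5, q = 10. (Wedge: pb − ps = 5.5.)
Per-tank burden: buyers £3, suppliers £2.5.
Buyers take the larger share because demand is less price-elastic here (demand slope 5 vs supply slope 6).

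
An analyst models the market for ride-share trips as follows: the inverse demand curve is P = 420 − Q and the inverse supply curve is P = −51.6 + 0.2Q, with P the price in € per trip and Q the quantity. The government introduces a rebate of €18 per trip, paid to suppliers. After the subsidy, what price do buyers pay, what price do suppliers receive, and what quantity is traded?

Rewrite in direct form: Qd = 420 − P and Qs = 5P + 258.
Before the subsidy: set 420 − P = 5P + 258 → P* = €27, Q* = 393.
With a per-unit subsidy paid to suppliers, each receives P + 18 per unit sold, so supply becomes Qs = 5(P + 18) + 258.
New equilibrium: buyers pay €12, suppliers receive €30, Q = 408. (Wedge: Pb − Ps = −18.)

Buyers pay €12; suppliers receive €30; quantity = 408.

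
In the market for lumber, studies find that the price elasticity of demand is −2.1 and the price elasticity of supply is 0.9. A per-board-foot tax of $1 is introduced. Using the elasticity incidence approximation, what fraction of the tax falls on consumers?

Incidence ratio: consumers' share ≈ εs / (εs + |εd|) = 0.9 / (0.9 + 2.1) = 0.3.
Supply is the less elastic side, so consumers bear the smaller share.

Consumers' share ≈ 0.3.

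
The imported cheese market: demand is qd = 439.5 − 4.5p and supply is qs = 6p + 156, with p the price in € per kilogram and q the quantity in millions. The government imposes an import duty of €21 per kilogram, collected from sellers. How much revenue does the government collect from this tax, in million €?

Before the tax: set 439.5 − 4.5p = 6p + 156 → p* = €27, q* = 318.
With the tax collected from sellers, supply shifts: qs = 6(p − 21) + 156.
New equilibrium: buyers pay €39, sellers receive €18, q = 264. (Wedge: pb − ps = 21.)
Revenue = t · Q = 21 · 264 = €5544.

Tax revenue = €5544 million.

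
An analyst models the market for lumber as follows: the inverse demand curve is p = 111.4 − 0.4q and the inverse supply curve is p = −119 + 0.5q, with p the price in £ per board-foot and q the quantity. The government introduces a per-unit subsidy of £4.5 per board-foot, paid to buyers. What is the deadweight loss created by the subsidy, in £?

Rewrite in direct form: qd = 278.5 − 2.5p and qs = 2p + 238.
Without the subsidy, 278.5 − 2.5p = 2p + 238 gives 4.5p = 40.5, so p* = £9 and q* = 256.
With a per-unit subsidy paid to buyers, each effectively pays p − 4.5, so demand becomes qd = 278.5 − 2.5(p − 4.5).
New equilibrium: buyers pay £7, sellers receive £11.5, q = 261. (Wedge: pb − ps = −4.5.)
Quantity rises by |ΔQ| = |256 − 261| = 5.
DWL = ½ · t · |ΔQ| = ½ · 4.5 · 5 = £11.25.

Deadweight loss = £11.25.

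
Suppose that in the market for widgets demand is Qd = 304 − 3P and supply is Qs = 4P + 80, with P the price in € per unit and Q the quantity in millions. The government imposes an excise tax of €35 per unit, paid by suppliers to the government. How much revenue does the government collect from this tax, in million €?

Before the tax: set 304 − 3P = 4P + 80 → P* = €32, Q* = 208.
With the tax collected from suppliers, supply shifts: Qs = 4(P − 35) + 80.
New equilibrium: buyers pay €52, suppliers receive €17, Q = 148. (Wedge: Pb − Ps = 35.)
Revenue = t · Q = 35 · 148 = €5180.

Tax revenue = €5180 million.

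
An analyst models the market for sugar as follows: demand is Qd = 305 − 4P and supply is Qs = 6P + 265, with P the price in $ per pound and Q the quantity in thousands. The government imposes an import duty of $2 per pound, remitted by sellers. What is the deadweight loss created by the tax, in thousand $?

Deadweight loss = $4.8 thousand.

Before the tax: set 305 − 4P = 6P + 265 → P* = $4, Q* = 289.
With the tax collected from sellers, supply shifts: Qs = 6(P − 2) + 265.
New equilibrium: buyers pay $5.2, sellers receive $3.2, Q = 284.2. (Wedge: Pb − Ps = 2.)
Quantity falls by |ΔQ| = |289 − 284.2| = 4.8.
DWL = ½ · t · |ΔQ| = ½ · 2 · 4.8 = $4.8.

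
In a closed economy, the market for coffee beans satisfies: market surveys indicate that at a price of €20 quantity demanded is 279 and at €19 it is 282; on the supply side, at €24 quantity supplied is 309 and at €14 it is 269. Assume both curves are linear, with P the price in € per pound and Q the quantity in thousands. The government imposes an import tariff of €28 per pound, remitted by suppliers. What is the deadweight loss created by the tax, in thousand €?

Deadweight loss = €672 thousand.

Demand slope: (282 − 279)/(19 − 20) = -3, so Qd = 339 − 3P.
Supply slope: (269 − 309)/(14 − 24) = 4, so Qs = 4P + 213.
Before the tax: set 339 − 3P = 4P + 213 → P* = €18, Q* = 285.
With the tax collected from suppliers, supply shifts: Qs = 4(P − 28) + 213.
New equilibrium: consumers pay €34, suppliers receive €6, Q = 237. (Wedge: Pb − Ps = 28.)
Quantity falls by |ΔQ| = |285 − 237| = 48.
DWL = ½ · t · |ΔQ| = ½ · 28 · 48 = €672.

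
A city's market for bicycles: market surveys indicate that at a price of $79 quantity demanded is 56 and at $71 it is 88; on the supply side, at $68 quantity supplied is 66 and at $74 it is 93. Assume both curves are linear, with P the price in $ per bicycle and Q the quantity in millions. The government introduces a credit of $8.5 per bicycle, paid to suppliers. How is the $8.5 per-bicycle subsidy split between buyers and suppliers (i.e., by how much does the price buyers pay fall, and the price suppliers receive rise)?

Demand slope: (88 − 56)/(71 − 79) = -4, so Qd = 372 − 4P.
Supply slope: (93 − 66)/(74 − 68) = 4.5, so Qs = 4.5P − 240.
Without the subsidy, 372 − 4P = 4.5P − 240 gives 8.5P = 612, so P* = $72 and Q* = 84.
With a per-unit subsidy paid to suppliers, each receives P + 8.5 per unit sold, so supply becomes Qs = 4.5(P + 8.5) − 240.
Solving gives Q = 102 with buyers paying $67.5 and suppliers receiving $76 (the $8.5 wedge).
Gain to buyers: $4.5; to suppliers: $4. (They sum to $8.5.)

Buyers gain $4.5 per bicycle; suppliers gain $4 per bicycle.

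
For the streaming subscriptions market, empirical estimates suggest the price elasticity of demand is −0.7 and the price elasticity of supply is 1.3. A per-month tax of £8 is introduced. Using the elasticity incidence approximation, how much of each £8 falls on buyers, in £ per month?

Incidence ratio: buyers' share ≈ εs / (εs + |εd|) = 1.3 / (1.3 + 0.7) = 0.65.
So buyers bear ≈ 0.65 × £8 = £5.2; suppliers bear £2.8.

Buyers bear ≈ £5.2 per month.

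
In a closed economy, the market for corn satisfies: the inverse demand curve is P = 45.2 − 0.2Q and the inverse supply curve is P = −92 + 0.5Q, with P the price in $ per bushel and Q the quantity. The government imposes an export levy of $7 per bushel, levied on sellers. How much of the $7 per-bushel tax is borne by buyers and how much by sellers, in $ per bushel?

Buyers bear $2 per bushel; sellers bear $5 per bushel.

Rewrite in direct form: Qd = 226 − 5P and Qs = 2P + 184.
Without the tax, 226 − 5P = 2P + 184 gives 7P = 42, so P* = $6 and Q* = 196.
With the tax collected from sellers, supply shifts: Qs = 2(P − 7) + 184.
Solving gives Q = 186 with buyers paying $8 and sellers receiving $1 (the $7 wedge).
Burden on buyers: $2; on sellers: $5. (They sum to $7.)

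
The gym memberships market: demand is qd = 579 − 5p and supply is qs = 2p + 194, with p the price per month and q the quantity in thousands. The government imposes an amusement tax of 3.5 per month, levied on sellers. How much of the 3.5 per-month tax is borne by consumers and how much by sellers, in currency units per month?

Without the tax, 579 − 5p = 2p + 194 gives 7p = 385, so p* = 55 and q* = 304.
With the tax collected from sellers, supply shifts: qs = 2(p − 3.5) + 194.
Solving gives q = 299 with consumers paying 56 and sellers receiving 52.5 (the 3.5 wedge).
Burden on consumers: 1; on sellers: 2.5. (They sum to 3.5.)

Consumers bear 1 per month; sellers bear 2.5 per month.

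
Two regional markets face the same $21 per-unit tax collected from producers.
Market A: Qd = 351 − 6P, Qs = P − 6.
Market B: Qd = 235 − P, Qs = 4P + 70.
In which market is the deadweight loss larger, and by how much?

Market A: pre-tax P* = $51, Q* = 45; post-tax Q = 27; deadweight loss = $189.
Market B: pre-tax P* = $33, Q* = 202; post-tax Q = 185.2; deadweight loss = $176.4.
Difference: $189 vs $176.4 → market A is larger by $12.6.

Market A, by $12.6.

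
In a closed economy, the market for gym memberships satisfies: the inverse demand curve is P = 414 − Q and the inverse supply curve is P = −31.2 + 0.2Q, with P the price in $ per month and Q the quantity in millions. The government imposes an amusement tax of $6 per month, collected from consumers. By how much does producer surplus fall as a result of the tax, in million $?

Producer surplus falls by $368.5 million.

Inverting to Q(P) form: Qd = 414 − P; Qs = 5P + 156.
Before the tax: set 414 − P = 5P + 156 → P* = $43, Q* = 371.
With the tax collected from consumers, demand (in seller-price terms) shifts: Qd = 414 − (P + 6).
Solving gives Q = 366 with consumers paying $48 and suppliers receiving $42 (the $6 wedge).
ΔPS is the trapezoid between Q = 366 and Q = 371 of height $1: ½ · (371 + 366) · 1 = $368.5.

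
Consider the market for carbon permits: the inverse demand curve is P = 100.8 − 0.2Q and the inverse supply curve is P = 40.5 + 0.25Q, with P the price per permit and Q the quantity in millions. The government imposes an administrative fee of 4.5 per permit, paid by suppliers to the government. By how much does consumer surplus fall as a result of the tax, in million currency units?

Consumer surplus falls by 258 million.

Rewrite in direct form: Qd = 504 − 5P and Qs = 4P − 162.
Before the tax: set 504 − 5P = 4P − 162 → P* = 74, Q* = 134.
With the tax collected from suppliers, supply shifts: Qs = 4(P − 4.5) − 162.
New equilibrium: consumers pay 76, suppliers receive 71.5, Q = 124. (Wedge: Pb − Ps = 4.5.)
ΔCS is the trapezoid between Q = 124 and Q = 134 of height 2: ½ · (134 + 124) · 2 = 258.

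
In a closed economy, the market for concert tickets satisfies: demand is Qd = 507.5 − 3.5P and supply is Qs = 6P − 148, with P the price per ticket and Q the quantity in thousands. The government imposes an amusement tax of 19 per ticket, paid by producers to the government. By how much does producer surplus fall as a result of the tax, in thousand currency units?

Without the tax, 507.5 − 3.5P = 6P − 148 gives 9.5P = 655.5, so P* = 69 and Q* = 266.
With the tax collected from producers, supply shifts: Qs = 6(P − 19) − 148.
New equilibrium: buyers pay 81, producers receive 62, Q = 224. (Wedge: Pb − Ps = 19.)
ΔPS is the trapezoid between Q = 224 and Q = 266 of height 7: ½ · (266 + 224) · 7 = 1715.

Producer surplus falls by 1715 thousand.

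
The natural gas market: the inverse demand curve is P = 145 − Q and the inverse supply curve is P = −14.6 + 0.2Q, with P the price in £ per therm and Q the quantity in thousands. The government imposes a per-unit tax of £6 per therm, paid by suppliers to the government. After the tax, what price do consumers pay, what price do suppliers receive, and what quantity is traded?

Consumers pay £17; suppliers receive £11; quantity = 128.

Inverting to Q(P) form: Qd = 145 − P; Qs = 5P + 73.
Before the tax: set 145 − P = 5P + 73 → P* = £12, Q* = 133.
With the tax collected from suppliers, supply shifts: Qs = 5(P − 6) + 73.
Solving gives Q = 128 with consumers paying £17 and suppliers receiving £11 (the £6 wedge).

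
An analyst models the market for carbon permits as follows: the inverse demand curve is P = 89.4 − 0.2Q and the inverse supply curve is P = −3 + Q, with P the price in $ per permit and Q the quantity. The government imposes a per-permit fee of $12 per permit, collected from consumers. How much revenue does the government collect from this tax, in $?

Rewrite in direct form: Qd = 447 − 5P and Qs = P + 3.
Before the tax: set 447 − 5P = P + 3 → P* = $74, Q* = 77.
With the tax collected from consumers, demand (in seller-price terms) shifts: Qd = 447 − 5(P + 12).
Solving gives Q = 67 with consumers paying $76 and sellers receiving $64 (the $12 wedge).
Revenue = t · Q = 12 · 67 = $804.

Tax revenue = $804.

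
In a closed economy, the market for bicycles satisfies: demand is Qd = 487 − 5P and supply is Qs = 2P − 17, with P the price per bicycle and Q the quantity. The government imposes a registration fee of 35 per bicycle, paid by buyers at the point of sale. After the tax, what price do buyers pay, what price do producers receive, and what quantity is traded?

Before the tax: set 487 − 5P = 2P − 17 → P* = 72, Q* = 127.
With the tax collected from buyers, demand (in seller-price terms) shifts: Qd = 487 − 5(P + 35).
Solving gives Q = 77 with buyers paying 82 and producers receiving 47 (the 35 wedge).

Buyers pay 82; producers receive 47; quantity = 77.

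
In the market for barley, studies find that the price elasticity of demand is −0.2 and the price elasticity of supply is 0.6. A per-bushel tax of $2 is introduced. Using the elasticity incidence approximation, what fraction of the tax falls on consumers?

Incidence ratio: consumers' share ≈ εs / (εs + |εd|) = 0.6 / (0.6 + 0.2) = 0.75.
Supply is the more elastic side, so consumers bear the larger share.

Consumers' share ≈ 0.75.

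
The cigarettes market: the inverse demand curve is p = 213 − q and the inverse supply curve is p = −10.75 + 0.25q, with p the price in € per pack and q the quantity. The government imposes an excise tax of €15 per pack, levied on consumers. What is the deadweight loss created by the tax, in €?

Rewrite in direct form: qd = 213 − p and qs = 4p + 43.
Before the tax: set 213 − p = 4p + 43 → p* = €34, q* = 179.
With the tax collected from consumers, demand (in seller-price terms) shifts: qd = 213 − (p + 15).
New equilibrium: consumers pay €46, sellers receive €31, q = 167. (Wedge: pb − ps = 15.)
Quantity falls by |ΔQ| = |179 − 167| = 12.
DWL = ½ · t · |ΔQ| = ½ · 15 · 12 = €90.

Deadweight loss = €90.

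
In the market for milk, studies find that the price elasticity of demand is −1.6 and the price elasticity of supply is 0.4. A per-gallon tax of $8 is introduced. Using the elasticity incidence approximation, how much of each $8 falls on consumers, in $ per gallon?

Consumers bear ≈ $1.6 per gallon.

Incidence ratio: consumers' share ≈ εs / (εs + |εd|) = 0.4 / (0.4 + 1.6) = 0.2.
So consumers bear ≈ 0.2 × $8 = $1.6; sellers bear $6.4.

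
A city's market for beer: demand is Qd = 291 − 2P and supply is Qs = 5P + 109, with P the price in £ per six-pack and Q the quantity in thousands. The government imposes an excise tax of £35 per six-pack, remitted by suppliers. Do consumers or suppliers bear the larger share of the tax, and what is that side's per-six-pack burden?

Consumers bear the larger share: £25 per six-pack.

Before the tax: set 291 − 2P = 5P + 109 → P* = £26, Q* = 239.
With the tax collected from suppliers, supply shifts: Qs = 5(P − 35) + 109.
New equilibrium: consumers pay £51, suppliers receive £16, Q = 189. (Wedge: Pb − Ps = 35.)
Per-six-pack burden: consumers £25, suppliers £10.
Consumers take the larger share because demand is less price-elastic here (demand slope 2 vs supply slope 5).
The less price-elastic side of the market bears the larger share of a per-unit tax.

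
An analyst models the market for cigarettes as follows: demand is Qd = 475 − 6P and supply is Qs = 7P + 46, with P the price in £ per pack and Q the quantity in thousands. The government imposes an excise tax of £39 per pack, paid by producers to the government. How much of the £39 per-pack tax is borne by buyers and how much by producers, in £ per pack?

Buyers bear £21 per pack; producers bear £18 per pack.

Before the tax: set 475 − 6P = 7P + 46 → P* = £33, Q* = 277.
With the tax collected from producers, supply shifts: Qs = 7(P − 39) + 46.
Solving gives Q = 151 with buyers paying £54 and producers receiving £15 (the £39 wedge).
Burden on buyers: £21; on producers: £18. (They sum to £39.)
The less price-elastic side of the market bears the larger share of a per-unit tax.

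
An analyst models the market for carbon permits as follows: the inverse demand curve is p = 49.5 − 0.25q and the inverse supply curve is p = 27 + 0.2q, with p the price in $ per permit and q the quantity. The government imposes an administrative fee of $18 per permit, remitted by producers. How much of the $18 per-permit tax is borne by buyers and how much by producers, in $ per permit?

Inverting to q(p) form: qd = 198 − 4p; qs = 5p − 135.
Without the tax, 198 − 4p = 5p − 135 gives 9p = 333, so p* = $37 and q* = 50.
With the tax collected from producers, supply shifts: qs = 5(p − 18) − 135.
Solving gives q = 10 with buyers paying $47 and producers receiving $29 (the $18 wedge).
Burden on buyers: $10; on producers: $8. (They sum to $18.)

Buyers bear $10 per permit; producers bear $8 per permit.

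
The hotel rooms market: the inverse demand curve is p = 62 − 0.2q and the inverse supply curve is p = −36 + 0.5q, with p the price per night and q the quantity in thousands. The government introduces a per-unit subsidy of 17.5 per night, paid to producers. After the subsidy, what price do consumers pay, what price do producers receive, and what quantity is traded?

Inverting to q(p) form: qd = 310 − 5p; qs = 2p + 72.
Without the subsidy, 310 − 5p = 2p + 72 gives 7p = 238, so p* = 34 and q* = 140.
With a per-unit subsidy paid to producers, each receives p + 17.5 per unit sold, so supply becomes qs = 2(p + 17.5) + 72.
Solving gives q = 165 with consumers paying 29 and producers receiving 46.5 (the 17.5 wedge).

Consumers pay 29; producers receive 46.5; quantity = 165.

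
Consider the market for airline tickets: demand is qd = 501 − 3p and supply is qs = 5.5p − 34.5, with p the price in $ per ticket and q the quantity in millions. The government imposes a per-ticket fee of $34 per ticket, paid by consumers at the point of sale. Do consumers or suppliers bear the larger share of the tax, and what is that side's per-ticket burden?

Consumers bear the larger share: $22 per ticket.

Before the tax: set 501 − 3p = 5.5p − 34.5 → p* = $63, q* = 312.
With the tax collected from consumers, demand (in seller-price terms) shifts: qd = 501 − 3(p + 34).
Solving gives q = 246 with consumers paying $85 and suppliers receiving $51 (the $34 wedge).
Per-ticket burden: consumers $22, suppliers $12.
Consumers take the larger share because demand is less price-elastic here (demand slope 3 vs supply slope 5.5).
The less price-elastic side of the market bears the larger share of a per-unit tax.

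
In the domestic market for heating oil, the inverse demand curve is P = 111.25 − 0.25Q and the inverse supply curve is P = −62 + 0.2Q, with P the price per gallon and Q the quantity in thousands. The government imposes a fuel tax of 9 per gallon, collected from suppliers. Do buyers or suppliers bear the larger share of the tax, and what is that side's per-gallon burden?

Buyers bear the larger share: 5 per gallon.

Inverting to Q(P) form: Qd = 445 − 4P; Qs = 5P + 310.
Without the tax, 445 − 4P = 5P + 310 gives 9P = 135, so P* = 15 and Q* = 385.
With the tax collected from suppliers, supply shifts: Qs = 5(P − 9) + 310.
Solving gives Q = 365 with buyers paying 20 and suppliers receiving 11 (the 9 wedge).
Per-gallon burden: buyers 5, suppliers 4.
Buyers take the larger share because demand is less price-elastic here (demand slope 4 vs supply slope 5).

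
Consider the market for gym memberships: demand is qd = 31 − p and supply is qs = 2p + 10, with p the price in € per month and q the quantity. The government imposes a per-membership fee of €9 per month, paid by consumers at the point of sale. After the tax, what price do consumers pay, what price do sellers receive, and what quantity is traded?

Consumers pay €13; sellers receive €4; quantity = 18.

Without the tax, 31 − p = 2p + 10 gives 3p = 21, so p* = €7 and q* = 24.
With the tax collected from consumers, demand (in seller-price terms) shifts: qd = 31 − (p + 9).
New equilibrium: consumers pay €13, sellers receive €4, q = 18. (Wedge: pb − ps = 9.)
The less price-elastic side of the market bears the larger share of a per-unit tax.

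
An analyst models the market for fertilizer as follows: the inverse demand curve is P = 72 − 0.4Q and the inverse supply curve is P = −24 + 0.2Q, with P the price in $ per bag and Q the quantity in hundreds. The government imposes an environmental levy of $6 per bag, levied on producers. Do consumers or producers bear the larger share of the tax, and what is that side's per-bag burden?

Consumers bear the larger share: $4 per bag.

Rewrite in direct form: Qd = 180 − 2.5P and Qs = 5P + 120.
Before the tax: set 180 − 2.5P = 5P + 120 → P* = $8, Q* = 160.
With the tax collected from producers, supply shifts: Qs = 5(P − 6) + 120.
New equilibrium: consumers pay $12, producers receive $6, Q = 150. (Wedge: Pb − Ps = 6.)
Per-bag burden: consumers $4, producers $2.
Consumers take the larger share because demand is less price-elastic here (demand slope 2.5 vs supply slope 5).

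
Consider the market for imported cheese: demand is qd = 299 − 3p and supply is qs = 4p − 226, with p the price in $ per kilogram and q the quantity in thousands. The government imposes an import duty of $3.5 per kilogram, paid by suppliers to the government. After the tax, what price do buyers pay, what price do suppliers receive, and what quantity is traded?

Without the tax, 299 − 3p = 4p − 226 gives 7p = 525, so p* = $75 and q* = 74.
With the tax collected from suppliers, supply shifts: qs = 4(p − 3.5) − 226.
New equilibrium: buyers pay $77, suppliers receive $73.5, q = 68. (Wedge: pb − ps = 3.5.)

Buyers pay $77; suppliers receive $73.5; quantity = 68.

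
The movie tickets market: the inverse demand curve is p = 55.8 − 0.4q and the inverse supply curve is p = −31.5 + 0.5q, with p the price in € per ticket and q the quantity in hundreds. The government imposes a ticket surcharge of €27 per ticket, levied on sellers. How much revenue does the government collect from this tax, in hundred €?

Tax revenue = €1809 hundred.

Rewrite in direct form: qd = 139.5 − 2.5p and qs = 2p + 63.
Without the tax, 139.5 − 2.5p = 2p + 63 gives 4.5p = 76.5, so p* = €17 and q* = 97.
With the tax collected from sellers, supply shifts: qs = 2(p − 27) + 63.
New equilibrium: consumers pay €29, sellers receive €2, q = 67. (Wedge: pb − ps = 27.)
Revenue = t · Q = 27 · 67 = €1809.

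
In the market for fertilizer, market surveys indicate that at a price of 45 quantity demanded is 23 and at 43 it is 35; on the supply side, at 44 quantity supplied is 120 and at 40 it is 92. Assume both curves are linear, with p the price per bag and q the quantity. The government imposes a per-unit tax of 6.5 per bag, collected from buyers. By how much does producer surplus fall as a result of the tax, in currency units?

Producer surplus falls by 181.5.

Demand slope: (35 − 23)/(43 − 45) = -6, so qd = 293 − 6p.
Supply slope: (92 − 120)/(40 − 44) = 7, so qs = 7p − 188.
Before the tax: set 293 − 6p = 7p − 188 → p* = 37, q* = 71.
With the tax collected from buyers, demand (in seller-price terms) shifts: qd = 293 − 6(p + 6.5).
New equilibrium: buyers pay 40.5, producers receive 34, q = 50. (Wedge: pb − ps = 6.5.)
ΔPS is the trapezoid between Q = 50 and Q = 71 of height 3: ½ · (71 + 50) · 3 = 181.5.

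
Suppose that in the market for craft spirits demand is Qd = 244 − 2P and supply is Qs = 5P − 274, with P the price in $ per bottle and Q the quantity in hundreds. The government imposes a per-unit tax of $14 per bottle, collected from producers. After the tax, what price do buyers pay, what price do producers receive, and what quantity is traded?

Before the tax: set 244 − 2P = 5P − 274 → P* = $74, Q* = 96.
With the tax collected from producers, supply shifts: Qs = 5(P − 14) − 274.
Solving gives Q = 76 with buyers paying $84 and producers receiving $70 (the $14 wedge).
The less price-elastic side of the market bears the larger share of a per-unit tax.

Buyers pay $84; producers receive $70; quantity = 76.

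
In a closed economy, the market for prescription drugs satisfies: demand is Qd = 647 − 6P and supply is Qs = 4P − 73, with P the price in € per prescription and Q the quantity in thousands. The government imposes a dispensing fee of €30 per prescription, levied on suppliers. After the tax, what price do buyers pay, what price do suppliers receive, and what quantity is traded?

Without the tax, 647 − 6P = 4P − 73 gives 10P = 720, so P* = €72 and Q* = 215.
With the tax collected from suppliers, supply shifts: Qs = 4(P − 30) − 73.
New equilibrium: buyers pay €84, suppliers receive €54, Q = 143. (Wedge: Pb − Ps = 30.)
The less price-elastic side of the market bears the larger share of a per-unit tax.

Buyers pay €84; suppliers receive €54; quantity = 143.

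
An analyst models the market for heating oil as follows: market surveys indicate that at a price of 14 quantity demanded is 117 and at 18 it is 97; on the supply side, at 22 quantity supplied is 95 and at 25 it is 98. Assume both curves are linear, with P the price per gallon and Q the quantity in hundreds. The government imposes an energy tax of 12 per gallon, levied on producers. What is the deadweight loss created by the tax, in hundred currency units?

Deadweight loss = 60 hundred.

Demand slope: (97 − 117)/(18 − 14) = -5, so Qd = 187 − 5P.
Supply slope: (98 − 95)/(25 − 22) = 1, so Qs = P + 73.
Before the tax: set 187 − 5P = P + 73 → P* = 19, Q* = 92.
With the tax collected from producers, supply shifts: Qs = (P − 12) + 73.
New equilibrium: consumers pay 21, producers receive 9, Q = 82. (Wedge: Pb − Ps = 12.)
Quantity falls by |ΔQ| = |92 − 82| = 10.
DWL = ½ · t · |ΔQ| = ½ · 12 · 10 = 60.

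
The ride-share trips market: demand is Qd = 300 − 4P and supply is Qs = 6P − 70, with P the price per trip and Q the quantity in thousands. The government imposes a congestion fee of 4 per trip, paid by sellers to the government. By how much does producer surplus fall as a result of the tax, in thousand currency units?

Producer surplus falls by 235.52 thousand.

Before the tax: set 300 − 4P = 6P − 70 → P* = 37, Q* = 152.
With the tax collected from sellers, supply shifts: Qs = 6(P − 4) − 70.
Solving gives Q = 142.4 with consumers paying 39.4 and sellers receiving 35.4 (the 4 wedge).
ΔPS is the trapezoid between Q = 142.4 and Q = 152 of height 1.6: ½ · (152 + 142.4) · 1.6 = 235.52.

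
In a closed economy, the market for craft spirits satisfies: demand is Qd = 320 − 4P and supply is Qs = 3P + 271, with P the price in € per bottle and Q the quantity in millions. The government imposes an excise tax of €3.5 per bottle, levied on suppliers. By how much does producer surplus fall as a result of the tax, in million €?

Before the tax: set 320 − 4P = 3P + 271 → P* = €7, Q* = 292.
With the tax collected from suppliers, supply shifts: Qs = 3(P − 3.5) + 271.
New equilibrium: buyers pay €8.5, suppliers receive €5, Q = 286. (Wedge: Pb − Ps = 3.5.)
ΔPS is the trapezoid between Q = 286 and Q = 292 of height €2: ½ · (292 + 286) · 2 = €578.

Producer surplus falls by €578 million.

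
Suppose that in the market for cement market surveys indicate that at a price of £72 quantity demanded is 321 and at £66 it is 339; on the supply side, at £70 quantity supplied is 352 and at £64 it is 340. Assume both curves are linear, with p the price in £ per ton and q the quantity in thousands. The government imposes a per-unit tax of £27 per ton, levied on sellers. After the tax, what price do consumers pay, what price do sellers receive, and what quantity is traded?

Consumers pay £75.8; sellers receive £48.8; quantity = 309.6.

Demand slope: (339 − 321)/(66 − 72) = -3, so qd = 537 − 3p.
Supply slope: (340 − 352)/(64 − 70) = 2, so qs = 2p + 212.
Without the tax, 537 − 3p = 2p + 212 gives 5p = 325, so p* = £65 and q* = 342.
With the tax collected from sellers, supply shifts: qs = 2(p − 27) + 212.
New equilibrium: consumers pay £75.8, sellers receive £48.8, q = 309.6. (Wedge: pb − ps = 27.)
The less price-elastic side of the market bears the larger share of a per-unit tax.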